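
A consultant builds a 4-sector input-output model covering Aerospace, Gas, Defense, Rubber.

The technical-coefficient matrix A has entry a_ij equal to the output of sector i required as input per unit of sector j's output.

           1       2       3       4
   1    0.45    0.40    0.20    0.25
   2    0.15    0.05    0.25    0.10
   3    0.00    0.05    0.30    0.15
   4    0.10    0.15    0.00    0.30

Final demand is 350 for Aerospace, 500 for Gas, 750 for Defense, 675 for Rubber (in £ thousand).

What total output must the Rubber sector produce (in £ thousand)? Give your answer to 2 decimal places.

I − A =
  [   0.55    -0.40    -0.20    -0.25]
  [  -0.15     0.95    -0.25    -0.10]
  [   0.00    -0.05     0.70    -0.15]
  [  -0.10    -0.15     0.00     0.70]
Compute the cofactors C_ij = (−1)^(i+j)·(3×3 minor ij) of I−A; the adjugate is their transpose:
adj(I−A) = Cᵀ =
  [ 0.440625   0.233750   0.209375   0.235625]
  [ 0.084250   0.249000   0.113000   0.089875]
  [ 0.023375   0.036375   0.282125   0.074000]
  [ 0.081000   0.086750   0.054125   0.315375]
det(I−A) = Σ_j (I−A)_1j·C_1j = (0.55)(0.440625) + (-0.40)(0.084250) + (-0.20)(0.023375) + (-0.25)(0.081000) = 0.18371875
(I − A)⁻¹ = adj(I−A) / det(I−A) ≈
  [   2.3984     1.2723     1.1396     1.2825]
  [   0.4586     1.3553     0.6151     0.4892]
  [   0.1272     0.1980     1.5356     0.4028]
  [   0.4409     0.4722     0.2946     1.7166]
x = (I − A)⁻¹ d = adj(I−A)·d / det(I−A), with det(I−A) = 0.18371875:
  x_1 = (0.440625·350 + 0.233750·500 + 0.209375·750 + 0.235625·675) / 0.18371875 = 587.171875 / 0.18371875 ≈ 3196.04
  x_2 = (0.084250·350 + 0.249000·500 + 0.113000·750 + 0.089875·675) / 0.18371875 = 299.403125 / 0.18371875 ≈ 1629.68
  x_3 = (0.023375·350 + 0.036375·500 + 0.282125·750 + 0.074000·675) / 0.18371875 = 287.9125 / 0.18371875 ≈ 1567.14
  x_4 = (0.081000·350 + 0.086750·500 + 0.054125·750 + 0.315375·675) / 0.18371875 = 325.196875 / 0.18371875 ≈ 1770.08

x_4 = 1770.08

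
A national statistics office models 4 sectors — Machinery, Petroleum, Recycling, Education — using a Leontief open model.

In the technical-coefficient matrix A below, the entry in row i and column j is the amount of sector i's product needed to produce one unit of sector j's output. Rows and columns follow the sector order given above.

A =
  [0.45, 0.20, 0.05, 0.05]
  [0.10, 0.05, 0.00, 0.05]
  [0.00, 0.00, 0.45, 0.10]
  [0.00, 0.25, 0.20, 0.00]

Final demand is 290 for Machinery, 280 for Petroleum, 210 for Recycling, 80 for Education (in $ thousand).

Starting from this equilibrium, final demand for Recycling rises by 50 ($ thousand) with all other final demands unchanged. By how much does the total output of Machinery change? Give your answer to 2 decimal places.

Δx_1 = 11.15

I − A =
  [   0.55    -0.20    -0.05    -0.05]
  [  -0.10     0.95     0.00    -0.05]
  [   0.00     0.00     0.55    -0.10]
  [   0.00    -0.25    -0.20     1.00]
Compute the cofactors C_ij = (−1)^(i+j)·(3×3 minor ij) of I−A; the adjugate is their transpose:
adj(I−A) = Cᵀ =
  [ 0.496625   0.114125   0.058375   0.036375]
  [ 0.053000   0.291500   0.011500   0.018375]
  [ 0.002500   0.013750   0.494375   0.050250]
  [ 0.013750   0.075625   0.101750   0.276375]
det(I−A) = Σ_j (I−A)_1j·C_1j = (0.55)(0.496625) + (-0.20)(0.053000) + (-0.05)(0.002500) + (-0.05)(0.013750) = 0.26173125
(I − A)⁻¹ = adj(I−A) / det(I−A) ≈
  [   1.8975     0.4360     0.2230     0.1390]
  [   0.2025     1.1137     0.0439     0.0702]
  [   0.0096     0.0525     1.8889     0.1920]
  [   0.0525     0.2889     0.3888     1.0559]
Δx = (I − A)⁻¹ Δd with Δd having +50 in the Recycling component and 0 elsewhere.
So Δx_1 = L_13 · (+50), where L_13 = adj(I−A)_13 / det(I−A) = 0.058375 / 0.26173125.
Δx_1 = 0.058375 × (+50) / 0.26173125 = 2.91875 / 0.26173125 ≈ 11.15.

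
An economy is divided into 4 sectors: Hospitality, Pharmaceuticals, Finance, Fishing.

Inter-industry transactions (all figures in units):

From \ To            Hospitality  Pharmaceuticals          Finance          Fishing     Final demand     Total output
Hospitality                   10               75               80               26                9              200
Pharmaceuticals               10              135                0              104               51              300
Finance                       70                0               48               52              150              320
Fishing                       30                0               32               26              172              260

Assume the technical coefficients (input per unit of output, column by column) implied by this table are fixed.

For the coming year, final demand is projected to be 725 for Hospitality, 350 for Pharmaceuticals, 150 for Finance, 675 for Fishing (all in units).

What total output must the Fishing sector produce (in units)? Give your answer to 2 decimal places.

x_4 = 1138.49

Technical coefficients a_ij = z_ij / X_j:
  a_11 = 10/200 = 0.05, a_21 = 10/200 = 0.05, a_31 = 70/200 = 0.35, a_41 = 30/200 = 0.15
  a_12 = 75/300 = 0.25, a_22 = 135/300 = 0.45, a_32 = 0/300 = 0.00, a_42 = 0/300 = 0.00
  a_13 = 80/320 = 0.25, a_23 = 0/320 = 0.00, a_33 = 48/320 = 0.15, a_43 = 32/320 = 0.10
  a_14 = 26/260 = 0.10, a_24 = 104/260 = 0.40, a_34 = 52/260 = 0.20, a_44 = 26/260 = 0.10
I − A =
  [   0.95    -0.25    -0.25    -0.10]
  [  -0.05     0.55     0.00    -0.40]
  [  -0.35     0.00     0.85    -0.20]
  [  -0.15     0.00    -0.10     0.90]
Compute the cofactors C_ij = (−1)^(i+j)·(3×3 minor ij) of I−A; the adjugate is their transpose:
adj(I−A) = Cᵀ =
  [ 0.409750   0.186250   0.139250   0.159250]
  [ 0.102250   0.605250   0.064750   0.294750]
  [ 0.189750   0.086250   0.435750   0.156250]
  [ 0.089375   0.040625   0.071625   0.385375]
det(I−A) = Σ_j (I−A)_1j·C_1j = (0.95)(0.409750) + (-0.25)(0.102250) + (-0.25)(0.189750) + (-0.10)(0.089375) = 0.307325
(I − A)⁻¹ = adj(I−A) / det(I−A) ≈
  [   1.3333     0.6060     0.4531     0.5182]
  [   0.3327     1.9694     0.2107     0.9591]
  [   0.6174     0.2806     1.4179     0.5084]
  [   0.2908     0.1322     0.2331     1.2540]
x = (I − A)⁻¹ d = adj(I−A)·d / det(I−A), with det(I−A) = 0.307325:
  x_1 = (0.409750·725 + 0.186250·350 + 0.139250·150 + 0.159250·675) / 0.307325 = 490.6375 / 0.307325 ≈ 1596.48
  x_2 = (0.102250·725 + 0.605250·350 + 0.064750·150 + 0.294750·675) / 0.307325 = 494.6375 / 0.307325 ≈ 1609.49
  x_3 = (0.189750·725 + 0.086250·350 + 0.435750·150 + 0.156250·675) / 0.307325 = 338.5875 / 0.307325 ≈ 1101.72
  x_4 = (0.089375·725 + 0.040625·350 + 0.071625·150 + 0.385375·675) / 0.307325 = 349.8875 / 0.307325 ≈ 1138.49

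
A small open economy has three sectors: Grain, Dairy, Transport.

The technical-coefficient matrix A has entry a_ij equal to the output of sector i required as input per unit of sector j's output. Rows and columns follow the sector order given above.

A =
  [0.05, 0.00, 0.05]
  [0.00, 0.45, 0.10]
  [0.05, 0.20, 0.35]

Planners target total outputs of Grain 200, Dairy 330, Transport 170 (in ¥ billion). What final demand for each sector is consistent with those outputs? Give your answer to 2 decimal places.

d_1 = 181.50, d_2 = 164.50, d_3 = 34.50

I − A =
  [   0.95     0.00    -0.05]
  [   0.00     0.55    -0.10]
  [  -0.05    -0.20     0.65]
d = (I − A) x:
  d_1 = (+0.95)·200 + (+0.00)·330 + (-0.05)·170 = 181.50
  d_2 = (+0.00)·200 + (+0.55)·330 + (-0.10)·170 = 164.50
  d_3 = (-0.05)·200 + (-0.20)·330 + (+0.65)·170 = 34.50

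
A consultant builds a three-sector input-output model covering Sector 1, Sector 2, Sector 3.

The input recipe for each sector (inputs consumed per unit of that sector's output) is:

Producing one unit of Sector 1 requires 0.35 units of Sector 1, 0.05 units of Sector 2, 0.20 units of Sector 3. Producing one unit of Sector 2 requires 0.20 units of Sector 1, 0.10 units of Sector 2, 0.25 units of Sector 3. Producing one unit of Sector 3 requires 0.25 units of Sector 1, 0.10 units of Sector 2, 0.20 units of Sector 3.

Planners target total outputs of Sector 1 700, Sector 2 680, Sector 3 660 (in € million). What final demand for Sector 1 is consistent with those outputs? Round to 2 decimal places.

d_1 = 154.00

I − A =
  [   0.65    -0.20    -0.25]
  [  -0.05     0.90    -0.10]
  [  -0.20    -0.25     0.80]
d = (I − A) x:
  d_1 = (+0.65)·700 + (-0.20)·680 + (-0.25)·660 = 154.00
  d_2 = (-0.05)·700 + (+0.90)·680 + (-0.10)·660 = 511.00
  d_3 = (-0.20)·700 + (-0.25)·680 + (+0.80)·660 = 218.00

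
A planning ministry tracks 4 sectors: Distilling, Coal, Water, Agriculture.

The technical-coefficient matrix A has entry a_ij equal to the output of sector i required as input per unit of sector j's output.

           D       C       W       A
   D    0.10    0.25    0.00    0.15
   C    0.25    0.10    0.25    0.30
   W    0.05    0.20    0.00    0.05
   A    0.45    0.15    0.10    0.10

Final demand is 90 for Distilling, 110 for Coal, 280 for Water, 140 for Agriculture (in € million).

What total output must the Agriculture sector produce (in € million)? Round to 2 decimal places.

I − A =
  [   0.90    -0.25     0.00    -0.15]
  [  -0.25     0.90    -0.25    -0.30]
  [  -0.05    -0.20     1.00    -0.05]
  [  -0.45    -0.15    -0.10     0.90]
Compute the cofactors C_ij = (−1)^(i+j)·(3×3 minor ij) of I−A; the adjugate is their transpose:
adj(I−A) = Cᵀ =
  [ 0.707625   0.249250   0.082875   0.205625]
  [ 0.377125   0.737250   0.216375   0.320625]
  [ 0.132375   0.173250   0.532125   0.109375]
  [ 0.431375   0.266750   0.136625   0.699375]
det(I−A) = Σ_j (I−A)_1j·C_1j = (0.90)(0.707625) + (-0.25)(0.377125) + (0.00)(0.132375) + (-0.15)(0.431375) = 0.477875
(I − A)⁻¹ = adj(I−A) / det(I−A) ≈
  [   1.4808     0.5216     0.1734     0.4303]
  [   0.7892     1.5428     0.4528     0.6709]
  [   0.2770     0.3625     1.1135     0.2289]
  [   0.9027     0.5582     0.2859     1.4635]
x = (I − A)⁻¹ d = adj(I−A)·d / det(I−A), with det(I−A) = 0.477875:
  x_D = (0.707625·90 + 0.249250·110 + 0.082875·280 + 0.205625·140) / 0.477875 = 143.09625 / 0.477875 ≈ 299.44
  x_C = (0.377125·90 + 0.737250·110 + 0.216375·280 + 0.320625·140) / 0.477875 = 220.51125 / 0.477875 ≈ 461.44
  x_W = (0.132375·90 + 0.173250·110 + 0.532125·280 + 0.109375·140) / 0.477875 = 195.27875 / 0.477875 ≈ 408.64
  x_A = (0.431375·90 + 0.266750·110 + 0.136625·280 + 0.699375·140) / 0.477875 = 204.33375 / 0.477875 ≈ 427.59

x_A = 427.59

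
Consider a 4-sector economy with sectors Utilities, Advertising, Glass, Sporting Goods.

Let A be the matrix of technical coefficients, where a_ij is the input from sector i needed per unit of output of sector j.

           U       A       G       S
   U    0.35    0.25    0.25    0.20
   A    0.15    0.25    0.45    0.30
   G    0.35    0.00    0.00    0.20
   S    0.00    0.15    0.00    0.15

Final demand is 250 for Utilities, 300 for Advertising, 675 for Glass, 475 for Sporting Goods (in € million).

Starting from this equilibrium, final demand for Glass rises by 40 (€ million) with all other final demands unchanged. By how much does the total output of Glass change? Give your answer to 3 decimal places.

I − A =
  [   0.65    -0.25    -0.25    -0.20]
  [  -0.15     0.75    -0.45    -0.30]
  [  -0.35     0.00     1.00    -0.20]
  [   0.00    -0.15     0.00     0.85]
Compute the cofactors C_ij = (−1)^(i+j)·(3×3 minor ij) of I−A; the adjugate is their transpose:
adj(I−A) = Cᵀ =
  [ 0.579000   0.250000   0.257250   0.285000]
  [ 0.261375   0.478125   0.280500   0.296250]
  [ 0.211875   0.104375   0.348750   0.168750]
  [ 0.046125   0.084375   0.049500   0.345000]
det(I−A) = Σ_j (I−A)_1j·C_1j = (0.65)(0.579000) + (-0.25)(0.261375) + (-0.25)(0.211875) + (-0.20)(0.046125) = 0.2488125
(I − A)⁻¹ = adj(I−A) / det(I−A) ≈
  [   2.3271     1.0048     1.0339     1.1454]
  [   1.0505     1.9216     1.1274     1.1907]
  [   0.8515     0.4195     1.4017     0.6782]
  [   0.1854     0.3391     0.1989     1.3866]
Δx = (I − A)⁻¹ Δd with Δd having +40 in the Glass component and 0 elsewhere.
So Δx_G = L_GG · (+40), where L_GG = adj(I−A)_GG / det(I−A) = 0.348750 / 0.2488125.
Δx_G = 0.348750 × (+40) / 0.2488125 = 13.95 / 0.2488125 ≈ 56.066.

Δx_G = 56.066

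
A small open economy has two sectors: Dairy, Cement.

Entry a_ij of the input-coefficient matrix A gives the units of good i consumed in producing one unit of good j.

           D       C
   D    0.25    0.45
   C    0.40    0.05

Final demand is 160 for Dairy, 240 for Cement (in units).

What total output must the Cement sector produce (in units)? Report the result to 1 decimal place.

x_C = 458.2

I − A =
  [   0.75    -0.45]
  [  -0.40     0.95]
det(I−A) = (0.75)(0.95) − (-0.45)(-0.40) = 0.5325
adj(I−A) = [[0.95, 0.45], [0.40, 0.75]]
(I − A)⁻¹ = adj(I−A) / det(I−A) ≈
  [   1.7840     0.8451]
  [   0.7512     1.4085]
x = (I − A)⁻¹ d = adj(I−A)·d / det(I−A), with det(I−A) = 0.5325:
  x_D = (0.95·160 + 0.45·240) / 0.5325 = 260.00 / 0.5325 ≈ 488.3
  x_C = (0.40·160 + 0.75·240) / 0.5325 = 244.00 / 0.5325 ≈ 458.2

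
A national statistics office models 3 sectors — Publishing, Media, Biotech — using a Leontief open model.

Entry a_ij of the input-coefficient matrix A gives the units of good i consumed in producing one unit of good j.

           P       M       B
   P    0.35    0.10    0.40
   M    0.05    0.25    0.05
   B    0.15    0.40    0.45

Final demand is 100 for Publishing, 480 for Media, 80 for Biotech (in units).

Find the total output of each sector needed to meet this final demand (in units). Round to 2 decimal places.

x_P = 840.03, x_M = 757.71, x_B = 925.61

I − A =
  [   0.65    -0.10    -0.40]
  [  -0.05     0.75    -0.05]
  [  -0.15    -0.40     0.55]
Cofactors of I−A, C_ij = (−1)^(i+j)·(minor ij) (rows/columns in the sector order above):
  C_11 = (0.75)(0.55) − (-0.05)(-0.40) = 0.3925
  C_12 = −[(-0.05)(0.55) − (-0.05)(-0.15)] = 0.0350
  C_13 = (-0.05)(-0.40) − (0.75)(-0.15) = 0.1325
  C_21 = −[(-0.10)(0.55) − (-0.40)(-0.40)] = 0.2150
  C_22 = (0.65)(0.55) − (-0.40)(-0.15) = 0.2975
  C_23 = −[(0.65)(-0.40) − (-0.10)(-0.15)] = 0.2750
  C_31 = (-0.10)(-0.05) − (-0.40)(0.75) = 0.3050
  C_32 = −[(0.65)(-0.05) − (-0.40)(-0.05)] = 0.0525
  C_33 = (0.65)(0.75) − (-0.10)(-0.05) = 0.4825
det(I−A) = Σ_j (I−A)_1j·C_1j = (0.65)(0.3925) + (-0.10)(0.0350) + (-0.40)(0.1325) = 0.198625
adj(I−A) = Cᵀ =
  [ 0.3925   0.2150   0.3050]
  [ 0.0350   0.2975   0.0525]
  [ 0.1325   0.2750   0.4825]
(I − A)⁻¹ = adj(I−A) / det(I−A) ≈
  [   1.9761     1.0824     1.5356]
  [   0.1762     1.4978     0.2643]
  [   0.6671     1.3845     2.4292]
x = (I − A)⁻¹ d = adj(I−A)·d / det(I−A), with det(I−A) = 0.198625:
  x_P = (0.3925·100 + 0.2150·480 + 0.3050·80) / 0.198625 = 166.85 / 0.198625 ≈ 840.03
  x_M = (0.0350·100 + 0.2975·480 + 0.0525·80) / 0.198625 = 150.50 / 0.198625 ≈ 757.71
  x_B = (0.1325·100 + 0.2750·480 + 0.4825·80) / 0.198625 = 183.85 / 0.198625 ≈ 925.61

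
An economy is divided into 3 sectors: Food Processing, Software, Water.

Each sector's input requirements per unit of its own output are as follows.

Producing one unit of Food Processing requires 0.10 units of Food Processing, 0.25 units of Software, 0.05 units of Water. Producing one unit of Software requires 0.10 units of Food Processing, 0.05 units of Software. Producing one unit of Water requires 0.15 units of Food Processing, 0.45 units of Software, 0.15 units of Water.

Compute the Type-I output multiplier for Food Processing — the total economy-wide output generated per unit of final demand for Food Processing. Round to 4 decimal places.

m_1 = 1.5658

I − A =
  [   0.90    -0.10    -0.15]
  [  -0.25     0.95    -0.45]
  [  -0.05     0.00     0.85]
Cofactors of I−A, C_ij = (−1)^(i+j)·(minor ij) (rows/columns in the sector order above):
  C_11 = (0.95)(0.85) − (-0.45)(0.00) = 0.8075
  C_12 = −[(-0.25)(0.85) − (-0.45)(-0.05)] = 0.2350
  C_13 = (-0.25)(0.00) − (0.95)(-0.05) = 0.0475
  C_21 = −[(-0.10)(0.85) − (-0.15)(0.00)] = 0.0850
  C_22 = (0.90)(0.85) − (-0.15)(-0.05) = 0.7575
  C_23 = −[(0.90)(0.00) − (-0.10)(-0.05)] = 0.0050
  C_31 = (-0.10)(-0.45) − (-0.15)(0.95) = 0.1875
  C_32 = −[(0.90)(-0.45) − (-0.15)(-0.25)] = 0.4425
  C_33 = (0.90)(0.95) − (-0.10)(-0.25) = 0.8300
det(I−A) = Σ_j (I−A)_1j·C_1j = (0.90)(0.8075) + (-0.10)(0.2350) + (-0.15)(0.0475) = 0.696125
adj(I−A) = Cᵀ =
  [ 0.8075   0.0850   0.1875]
  [ 0.2350   0.7575   0.4425]
  [ 0.0475   0.0050   0.8300]
(I − A)⁻¹ = adj(I−A) / det(I−A) ≈
  [   1.15999     0.12210     0.26935]
  [   0.33758     1.08817     0.63566]
  [   0.06823     0.00718     1.19231]
The output multiplier for sector j is the column-j sum of the Leontief inverse (I − A)⁻¹ = adj(I−A) / det(I−A).
Column 1 of adj(I−A): (0.8075, 0.2350, 0.0475); det(I−A) = 0.696125.
m_1 = (0.8075 + 0.2350 + 0.0475) / 0.696125 = 1.09 / 0.696125 ≈ 1.5658.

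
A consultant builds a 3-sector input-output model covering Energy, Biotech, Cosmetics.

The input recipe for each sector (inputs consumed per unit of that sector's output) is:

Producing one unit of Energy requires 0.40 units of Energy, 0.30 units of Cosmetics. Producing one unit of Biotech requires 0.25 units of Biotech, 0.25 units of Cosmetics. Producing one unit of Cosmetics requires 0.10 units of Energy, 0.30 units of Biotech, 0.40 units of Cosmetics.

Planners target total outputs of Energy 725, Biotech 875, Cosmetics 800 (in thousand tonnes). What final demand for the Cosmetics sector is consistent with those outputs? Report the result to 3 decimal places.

d_C = 43.750

I − A =
  [   0.60     0.00    -0.10]
  [   0.00     0.75    -0.30]
  [  -0.30    -0.25     0.60]
d = (I − A) x:
  d_E = (+0.60)·725 + (+0.00)·875 + (-0.10)·800 = 355.000
  d_B = (+0.00)·725 + (+0.75)·875 + (-0.30)·800 = 416.250
  d_C = (-0.30)·725 + (-0.25)·875 + (+0.60)·800 = 43.750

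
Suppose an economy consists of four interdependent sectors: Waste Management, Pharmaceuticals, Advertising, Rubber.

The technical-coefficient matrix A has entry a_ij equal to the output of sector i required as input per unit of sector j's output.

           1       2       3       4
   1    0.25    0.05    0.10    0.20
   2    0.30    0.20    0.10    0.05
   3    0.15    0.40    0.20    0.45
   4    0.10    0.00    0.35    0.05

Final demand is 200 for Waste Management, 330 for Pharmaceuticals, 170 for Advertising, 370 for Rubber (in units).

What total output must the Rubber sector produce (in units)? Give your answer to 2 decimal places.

I − A =
  [   0.75    -0.05    -0.10    -0.20]
  [  -0.30     0.80    -0.10    -0.05]
  [  -0.15    -0.40     0.80    -0.45]
  [  -0.10     0.00    -0.35     0.95]
Compute the cofactors C_ij = (−1)^(i+j)·(3×3 minor ij) of I−A; the adjugate is their transpose:
adj(I−A) = Cᵀ =
  [ 0.437000   0.096125   0.137625   0.162250]
  [ 0.206125   0.406625   0.132375   0.127500]
  [ 0.266000   0.286375   0.539500   0.326625]
  [ 0.144000   0.115625   0.213250   0.413250]
det(I−A) = Σ_j (I−A)_1j·C_1j = (0.75)(0.437000) + (-0.05)(0.206125) + (-0.10)(0.266000) + (-0.20)(0.144000) = 0.26204375
(I − A)⁻¹ = adj(I−A) / det(I−A) ≈
  [   1.6677     0.3668     0.5252     0.6192]
  [   0.7866     1.5517     0.5052     0.4866]
  [   1.0151     1.0929     2.0588     1.2465]
  [   0.5495     0.4412     0.8138     1.5770]
x = (I − A)⁻¹ d = adj(I−A)·d / det(I−A), with det(I−A) = 0.26204375:
  x_1 = (0.437000·200 + 0.096125·330 + 0.137625·170 + 0.162250·370) / 0.26204375 = 202.55 / 0.26204375 ≈ 772.96
  x_2 = (0.206125·200 + 0.406625·330 + 0.132375·170 + 0.127500·370) / 0.26204375 = 245.09 / 0.26204375 ≈ 935.30
  x_3 = (0.266000·200 + 0.286375·330 + 0.539500·170 + 0.326625·370) / 0.26204375 = 360.27 / 0.26204375 ≈ 1374.85
  x_4 = (0.144000·200 + 0.115625·330 + 0.213250·170 + 0.413250·370) / 0.26204375 = 256.11125 / 0.26204375 ≈ 977.36

x_4 = 977.36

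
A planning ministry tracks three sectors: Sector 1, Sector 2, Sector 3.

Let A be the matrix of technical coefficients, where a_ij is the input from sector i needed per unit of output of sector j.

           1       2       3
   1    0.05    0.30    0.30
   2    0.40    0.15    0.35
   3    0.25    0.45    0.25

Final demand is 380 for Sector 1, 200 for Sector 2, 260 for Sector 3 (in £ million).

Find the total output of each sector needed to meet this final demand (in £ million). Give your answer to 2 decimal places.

x_1 = 1567.57, x_2 = 1767.57, x_3 = 1929.73

I − A =
  [   0.95    -0.30    -0.30]
  [  -0.40     0.85    -0.35]
  [  -0.25    -0.45     0.75]
Cofactors of I−A, C_ij = (−1)^(i+j)·(minor ij) (rows/columns in the sector order above):
  C_11 = (0.85)(0.75) − (-0.35)(-0.45) = 0.4800
  C_12 = −[(-0.40)(0.75) − (-0.35)(-0.25)] = 0.3875
  C_13 = (-0.40)(-0.45) − (0.85)(-0.25) = 0.3925
  C_21 = −[(-0.30)(0.75) − (-0.30)(-0.45)] = 0.3600
  C_22 = (0.95)(0.75) − (-0.30)(-0.25) = 0.6375
  C_23 = −[(0.95)(-0.45) − (-0.30)(-0.25)] = 0.5025
  C_31 = (-0.30)(-0.35) − (-0.30)(0.85) = 0.3600
  C_32 = −[(0.95)(-0.35) − (-0.30)(-0.40)] = 0.4525
  C_33 = (0.95)(0.85) − (-0.30)(-0.40) = 0.6875
det(I−A) = Σ_j (I−A)_1j·C_1j = (0.95)(0.4800) + (-0.30)(0.3875) + (-0.30)(0.3925) = 0.2220
adj(I−A) = Cᵀ =
  [ 0.4800   0.3600   0.3600]
  [ 0.3875   0.6375   0.4525]
  [ 0.3925   0.5025   0.6875]
(I − A)⁻¹ = adj(I−A) / det(I−A) ≈
  [   2.1622     1.6216     1.6216]
  [   1.7455     2.8716     2.0383]
  [   1.7680     2.2635     3.0968]
x = (I − A)⁻¹ d = adj(I−A)·d / det(I−A), with det(I−A) = 0.2220:
  x_1 = (0.4800·380 + 0.3600·200 + 0.3600·260) / 0.2220 = 348.00 / 0.2220 ≈ 1567.57
  x_2 = (0.3875·380 + 0.6375·200 + 0.4525·260) / 0.2220 = 392.40 / 0.2220 ≈ 1767.57
  x_3 = (0.3925·380 + 0.5025·200 + 0.6875·260) / 0.2220 = 428.40 / 0.2220 ≈ 1929.73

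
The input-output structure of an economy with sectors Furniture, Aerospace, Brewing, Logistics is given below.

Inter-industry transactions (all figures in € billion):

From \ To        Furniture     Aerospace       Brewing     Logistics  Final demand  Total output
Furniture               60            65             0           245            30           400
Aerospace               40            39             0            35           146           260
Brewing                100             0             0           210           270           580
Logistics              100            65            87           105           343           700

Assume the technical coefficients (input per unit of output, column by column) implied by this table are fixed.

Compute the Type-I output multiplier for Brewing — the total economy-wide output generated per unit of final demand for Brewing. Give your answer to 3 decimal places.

m_3 = 1.454

Technical coefficients a_ij = z_ij / X_j:
  a_11 = 60/400 = 0.15, a_21 = 40/400 = 0.10, a_31 = 100/400 = 0.25, a_41 = 100/400 = 0.25
  a_12 = 65/260 = 0.25, a_22 = 39/260 = 0.15, a_32 = 0/260 = 0.00, a_42 = 65/260 = 0.25
  a_13 = 0/580 = 0.00, a_23 = 0/580 = 0.00, a_33 = 0/580 = 0.00, a_43 = 87/580 = 0.15
  a_14 = 245/700 = 0.35, a_24 = 35/700 = 0.05, a_34 = 210/700 = 0.30, a_44 = 105/700 = 0.15
I − A =
  [   0.85    -0.25     0.00    -0.35]
  [  -0.10     0.85     0.00    -0.05]
  [  -0.25     0.00     1.00    -0.30]
  [  -0.25    -0.25    -0.15     0.85]
Compute the cofactors C_ij = (−1)^(i+j)·(3×3 minor ij) of I−A; the adjugate is their transpose:
adj(I−A) = Cᵀ =
  [ 0.671750   0.288750   0.046500   0.310000]
  [ 0.094875   0.583625   0.011625   0.077500]
  [ 0.248750   0.157500   0.496000   0.286750]
  [ 0.269375   0.284375   0.104625   0.697500]
det(I−A) = Σ_j (I−A)_1j·C_1j = (0.85)(0.671750) + (-0.25)(0.094875) + (0.00)(0.248750) + (-0.35)(0.269375) = 0.4529875
(I − A)⁻¹ = adj(I−A) / det(I−A) ≈
  [   1.4829     0.6374     0.1027     0.6843]
  [   0.2094     1.2884     0.0257     0.1711]
  [   0.5491     0.3477     1.0950     0.6330]
  [   0.5947     0.6278     0.2310     1.5398]
The output multiplier for sector j is the column-j sum of the Leontief inverse (I − A)⁻¹ = adj(I−A) / det(I−A).
Column 3 of adj(I−A): (0.046500, 0.011625, 0.496000, 0.104625); det(I−A) = 0.4529875.
m_3 = (0.046500 + 0.011625 + 0.496000 + 0.104625) / 0.4529875 = 0.65875 / 0.4529875 ≈ 1.454.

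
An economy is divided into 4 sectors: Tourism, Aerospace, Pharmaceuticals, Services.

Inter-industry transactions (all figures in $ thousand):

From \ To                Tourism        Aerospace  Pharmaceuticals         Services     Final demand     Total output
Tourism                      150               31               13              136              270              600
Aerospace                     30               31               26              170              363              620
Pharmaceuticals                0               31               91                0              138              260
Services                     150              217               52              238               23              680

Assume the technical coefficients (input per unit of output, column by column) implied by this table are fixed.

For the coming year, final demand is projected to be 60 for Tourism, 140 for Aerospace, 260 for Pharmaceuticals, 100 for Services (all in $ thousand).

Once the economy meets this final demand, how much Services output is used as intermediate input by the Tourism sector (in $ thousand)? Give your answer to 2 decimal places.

Technical coefficients a_ij = z_ij / X_j:
  a_TT = 150/600 = 0.25, a_AT = 30/600 = 0.05, a_PT = 0/600 = 0.00, a_ST = 150/600 = 0.25
  a_TA = 31/620 = 0.05, a_AA = 31/620 = 0.05, a_PA = 31/620 = 0.05, a_SA = 217/620 = 0.35
  a_TP = 13/260 = 0.05, a_AP = 26/260 = 0.10, a_PP = 91/260 = 0.35, a_SP = 52/260 = 0.20
  a_TS = 136/680 = 0.20, a_AS = 170/680 = 0.25, a_PS = 0/680 = 0.00, a_SS = 238/680 = 0.35
I − A =
  [   0.75    -0.05    -0.05    -0.20]
  [  -0.05     0.95    -0.10    -0.25]
  [   0.00    -0.05     0.65     0.00]
  [  -0.25    -0.35    -0.20     0.65]
Compute the cofactors C_ij = (−1)^(i+j)·(3×3 minor ij) of I−A; the adjugate is their transpose:
adj(I−A) = Cᵀ =
  [ 0.338750   0.070250   0.077250   0.131250]
  [ 0.061750   0.284375   0.088000   0.128375]
  [ 0.004750   0.021875   0.341750   0.009875]
  [ 0.165000   0.186875   0.182250   0.457625]
det(I−A) = Σ_j (I−A)_1j·C_1j = (0.75)(0.338750) + (-0.05)(0.061750) + (-0.05)(0.004750) + (-0.20)(0.165000) = 0.2177375
(I − A)⁻¹ = adj(I−A) / det(I−A) ≈
  [   1.5558     0.3226     0.3548     0.6028]
  [   0.2836     1.3060     0.4042     0.5896]
  [   0.0218     0.1005     1.5696     0.0454]
  [   0.7578     0.8583     0.8370     2.1017]
First solve x = (I − A)⁻¹ d = adj(I−A)·d / det(I−A); in particular x_T = (0.338750·60 + 0.070250·140 + 0.077250·260 + 0.131250·100) / 0.2177375 = 63.37 / 0.2177375 ≈ 291.0385.
Intermediate flow from S to T: z_ST = a_ST · x_T = 0.25 × 63.37 / 0.2177375 = 15.8425 / 0.2177375 ≈ 72.76.

z_ST = 72.76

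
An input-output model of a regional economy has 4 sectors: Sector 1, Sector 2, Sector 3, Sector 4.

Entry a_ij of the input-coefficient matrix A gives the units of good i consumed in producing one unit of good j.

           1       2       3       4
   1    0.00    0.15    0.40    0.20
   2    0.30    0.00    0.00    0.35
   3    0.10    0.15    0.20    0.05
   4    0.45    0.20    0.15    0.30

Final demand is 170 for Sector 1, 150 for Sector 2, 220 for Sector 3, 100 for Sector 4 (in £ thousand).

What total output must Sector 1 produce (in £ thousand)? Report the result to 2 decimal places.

x_1 = 651.68

I − A =
  [   1.00    -0.15    -0.40    -0.20]
  [  -0.30     1.00     0.00    -0.35]
  [  -0.10    -0.15     0.80    -0.05]
  [  -0.45    -0.20    -0.15     0.70]
Compute the cofactors C_ij = (−1)^(i+j)·(3×3 minor ij) of I−A; the adjugate is their transpose:
adj(I−A) = Cᵀ =
  [ 0.488625   0.165375   0.289875   0.243000]
  [ 0.297000   0.440500   0.208500   0.320000]
  [ 0.143625   0.119375   0.472875   0.134500]
  [ 0.429750   0.257750   0.347250   0.706000]
det(I−A) = Σ_j (I−A)_1j·C_1j = (1.00)(0.488625) + (-0.15)(0.297000) + (-0.40)(0.143625) + (-0.20)(0.429750) = 0.300675
(I − A)⁻¹ = adj(I−A) / det(I−A) ≈
  [   1.6251     0.5500     0.9641     0.8082]
  [   0.9878     1.4650     0.6934     1.0643]
  [   0.4777     0.3970     1.5727     0.4473]
  [   1.4293     0.8572     1.1549     2.3481]
x = (I − A)⁻¹ d = adj(I−A)·d / det(I−A), with det(I−A) = 0.300675:
  x_1 = (0.488625·170 + 0.165375·150 + 0.289875·220 + 0.243000·100) / 0.300675 = 195.945 / 0.300675 ≈ 651.68
  x_2 = (0.297000·170 + 0.440500·150 + 0.208500·220 + 0.320000·100) / 0.300675 = 194.435 / 0.300675 ≈ 646.66
  x_3 = (0.143625·170 + 0.119375·150 + 0.472875·220 + 0.134500·100) / 0.300675 = 159.805 / 0.300675 ≈ 531.49
  x_4 = (0.429750·170 + 0.257750·150 + 0.347250·220 + 0.706000·100) / 0.300675 = 258.715 / 0.300675 ≈ 860.45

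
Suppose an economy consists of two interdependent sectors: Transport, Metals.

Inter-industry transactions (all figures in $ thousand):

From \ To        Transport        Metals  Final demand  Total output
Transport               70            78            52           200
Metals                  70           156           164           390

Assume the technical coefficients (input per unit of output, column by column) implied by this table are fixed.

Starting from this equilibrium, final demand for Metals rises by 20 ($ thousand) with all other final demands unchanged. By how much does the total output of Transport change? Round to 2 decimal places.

Technical coefficients a_ij = z_ij / X_j:
  a_TT = 70/200 = 0.35, a_MT = 70/200 = 0.35
  a_TM = 78/390 = 0.20, a_MM = 156/390 = 0.40
I − A =
  [   0.65    -0.20]
  [  -0.35     0.60]
det(I−A) = (0.65)(0.60) − (-0.20)(-0.35) = 0.3200
adj(I−A) = [[0.60, 0.20], [0.35, 0.65]]
(I − A)⁻¹ = adj(I−A) / det(I−A) ≈
  [   1.8750     0.6250]
  [   1.0938     2.0313]
Δx = (I − A)⁻¹ Δd with Δd having +20 in the Metals component and 0 elsewhere.
So Δx_T = L_TM · (+20), where L_TM = adj(I−A)_TM / det(I−A) = 0.20 / 0.3200.
Δx_T = 0.20 × (+20) / 0.3200 = 4.00 / 0.3200 = 12.50.

Δx_T = 12.50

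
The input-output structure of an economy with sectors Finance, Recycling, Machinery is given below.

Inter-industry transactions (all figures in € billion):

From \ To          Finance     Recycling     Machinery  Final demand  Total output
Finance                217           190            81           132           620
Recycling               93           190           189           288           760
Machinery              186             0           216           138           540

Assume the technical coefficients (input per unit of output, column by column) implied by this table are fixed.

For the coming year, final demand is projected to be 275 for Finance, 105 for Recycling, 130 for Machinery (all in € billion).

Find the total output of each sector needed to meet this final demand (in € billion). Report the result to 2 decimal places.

Technical coefficients a_ij = z_ij / X_j:
  a_11 = 217/620 = 0.35, a_21 = 93/620 = 0.15, a_31 = 186/620 = 0.30
  a_12 = 190/760 = 0.25, a_22 = 190/760 = 0.25, a_32 = 0/760 = 0.00
  a_13 = 81/540 = 0.15, a_23 = 189/540 = 0.35, a_33 = 216/540 = 0.40
I − A =
  [   0.65    -0.25    -0.15]
  [  -0.15     0.75    -0.35]
  [  -0.30     0.00     0.60]
Cofactors of I−A, C_ij = (−1)^(i+j)·(minor ij) (rows/columns in the sector order above):
  C_11 = (0.75)(0.60) − (-0.35)(0.00) = 0.4500
  C_12 = −[(-0.15)(0.60) − (-0.35)(-0.30)] = 0.1950
  C_13 = (-0.15)(0.00) − (0.75)(-0.30) = 0.2250
  C_21 = −[(-0.25)(0.60) − (-0.15)(0.00)] = 0.1500
  C_22 = (0.65)(0.60) − (-0.15)(-0.30) = 0.3450
  C_23 = −[(0.65)(0.00) − (-0.25)(-0.30)] = 0.0750
  C_31 = (-0.25)(-0.35) − (-0.15)(0.75) = 0.2000
  C_32 = −[(0.65)(-0.35) − (-0.15)(-0.15)] = 0.2500
  C_33 = (0.65)(0.75) − (-0.25)(-0.15) = 0.4500
det(I−A) = Σ_j (I−A)_1j·C_1j = (0.65)(0.4500) + (-0.25)(0.1950) + (-0.15)(0.2250) = 0.2100
adj(I−A) = Cᵀ =
  [ 0.4500   0.1500   0.2000]
  [ 0.1950   0.3450   0.2500]
  [ 0.2250   0.0750   0.4500]
(I − A)⁻¹ = adj(I−A) / det(I−A) ≈
  [   2.1429     0.7143     0.9524]
  [   0.9286     1.6429     1.1905]
  [   1.0714     0.3571     2.1429]
x = (I − A)⁻¹ d = adj(I−A)·d / det(I−A), with det(I−A) = 0.2100:
  x_1 = (0.4500·275 + 0.1500·105 + 0.2000·130) / 0.2100 = 165.50 / 0.2100 ≈ 788.10
  x_2 = (0.1950·275 + 0.3450·105 + 0.2500·130) / 0.2100 = 122.35 / 0.2100 ≈ 582.62
  x_3 = (0.2250·275 + 0.0750·105 + 0.4500·130) / 0.2100 = 128.25 / 0.2100 ≈ 610.71

x_1 = 788.10, x_2 = 582.62, x_3 = 610.71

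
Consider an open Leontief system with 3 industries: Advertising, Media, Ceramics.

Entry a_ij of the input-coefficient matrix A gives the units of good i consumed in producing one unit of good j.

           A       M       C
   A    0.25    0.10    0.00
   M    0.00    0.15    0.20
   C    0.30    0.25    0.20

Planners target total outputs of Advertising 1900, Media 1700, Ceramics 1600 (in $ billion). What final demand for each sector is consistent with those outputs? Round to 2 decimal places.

d_A = 1255.00, d_M = 1125.00, d_C = 285.00

I − A =
  [   0.75    -0.10     0.00]
  [   0.00     0.85    -0.20]
  [  -0.30    -0.25     0.80]
d = (I − A) x:
  d_A = (+0.75)·1900 + (-0.10)·1700 + (+0.00)·1600 = 1255.00
  d_M = (+0.00)·1900 + (+0.85)·1700 + (-0.20)·1600 = 1125.00
  d_C = (-0.30)·1900 + (-0.25)·1700 + (+0.80)·1600 = 285.00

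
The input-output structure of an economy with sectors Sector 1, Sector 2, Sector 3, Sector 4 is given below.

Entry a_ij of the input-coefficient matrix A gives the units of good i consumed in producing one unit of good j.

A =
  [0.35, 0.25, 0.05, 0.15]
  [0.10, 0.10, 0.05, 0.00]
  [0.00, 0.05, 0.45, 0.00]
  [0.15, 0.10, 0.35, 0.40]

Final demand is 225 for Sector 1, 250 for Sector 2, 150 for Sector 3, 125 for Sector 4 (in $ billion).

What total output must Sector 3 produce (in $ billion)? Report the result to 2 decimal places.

I − A =
  [   0.65    -0.25    -0.05    -0.15]
  [  -0.10     0.90    -0.05     0.00]
  [   0.00    -0.05     0.55     0.00]
  [  -0.15    -0.10    -0.35     0.60]
Compute the cofactors C_ij = (−1)^(i+j)·(3×3 minor ij) of I−A; the adjugate is their transpose:
adj(I−A) = Cᵀ =
  [ 0.295500   0.094875   0.082500   0.073875]
  [ 0.033000   0.202125   0.026625   0.008250]
  [ 0.003000   0.018375   0.314250   0.000750]
  [ 0.081125   0.068125   0.208375   0.306125]
det(I−A) = Σ_j (I−A)_1j·C_1j = (0.65)(0.295500) + (-0.25)(0.033000) + (-0.05)(0.003000) + (-0.15)(0.081125) = 0.17150625
(I − A)⁻¹ = adj(I−A) / det(I−A) ≈
  [   1.7230     0.5532     0.4810     0.4307]
  [   0.1924     1.1785     0.1552     0.0481]
  [   0.0175     0.1071     1.8323     0.0044]
  [   0.4730     0.3972     1.2150     1.7849]
x = (I − A)⁻¹ d = adj(I−A)·d / det(I−A), with det(I−A) = 0.17150625:
  x_1 = (0.295500·225 + 0.094875·250 + 0.082500·150 + 0.073875·125) / 0.17150625 = 111.815625 / 0.17150625 ≈ 651.96
  x_2 = (0.033000·225 + 0.202125·250 + 0.026625·150 + 0.008250·125) / 0.17150625 = 62.98125 / 0.17150625 ≈ 367.22
  x_3 = (0.003000·225 + 0.018375·250 + 0.314250·150 + 0.000750·125) / 0.17150625 = 52.50 / 0.17150625 ≈ 306.11
  x_4 = (0.081125·225 + 0.068125·250 + 0.208375·150 + 0.306125·125) / 0.17150625 = 104.80625 / 0.17150625 ≈ 611.09

x_3 = 306.11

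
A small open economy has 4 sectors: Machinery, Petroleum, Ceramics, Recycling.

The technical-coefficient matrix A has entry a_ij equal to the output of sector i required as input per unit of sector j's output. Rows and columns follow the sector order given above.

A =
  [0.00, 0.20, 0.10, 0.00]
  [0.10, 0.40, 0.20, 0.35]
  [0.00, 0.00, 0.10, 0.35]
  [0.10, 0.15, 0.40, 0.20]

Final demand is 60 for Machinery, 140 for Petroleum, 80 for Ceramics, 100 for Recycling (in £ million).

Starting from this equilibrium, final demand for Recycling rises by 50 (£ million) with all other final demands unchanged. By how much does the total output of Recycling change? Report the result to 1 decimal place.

I − A =
  [   1.00    -0.20    -0.10     0.00]
  [  -0.10     0.60    -0.20    -0.35]
  [   0.00     0.00     0.90    -0.35]
  [  -0.10    -0.15    -0.40     0.80]
Compute the cofactors C_ij = (−1)^(i+j)·(3×3 minor ij) of I−A; the adjugate is their transpose:
adj(I−A) = Cᵀ =
  [ 0.29025   0.12125   0.10275   0.09800]
  [ 0.09650   0.57650   0.31150   0.38850]
  [ 0.02625   0.05950   0.40450   0.20300]
  [ 0.06750   0.15300   0.27350   0.52200]
det(I−A) = Σ_j (I−A)_1j·C_1j = (1.00)(0.29025) + (-0.20)(0.09650) + (-0.10)(0.02625) + (0.00)(0.06750) = 0.268325
(I − A)⁻¹ = adj(I−A) / det(I−A) ≈
  [   1.0817     0.4519     0.3829     0.3652]
  [   0.3596     2.1485     1.1609     1.4479]
  [   0.0978     0.2217     1.5075     0.7565]
  [   0.2516     0.5702     1.0193     1.9454]
Δx = (I − A)⁻¹ Δd with Δd having +50 in the Recycling component and 0 elsewhere.
So Δx_4 = L_44 · (+50), where L_44 = adj(I−A)_44 / det(I−A) = 0.52200 / 0.268325.
Δx_4 = 0.52200 × (+50) / 0.268325 = 26.10 / 0.268325 ≈ 97.3.

Δx_4 = 97.3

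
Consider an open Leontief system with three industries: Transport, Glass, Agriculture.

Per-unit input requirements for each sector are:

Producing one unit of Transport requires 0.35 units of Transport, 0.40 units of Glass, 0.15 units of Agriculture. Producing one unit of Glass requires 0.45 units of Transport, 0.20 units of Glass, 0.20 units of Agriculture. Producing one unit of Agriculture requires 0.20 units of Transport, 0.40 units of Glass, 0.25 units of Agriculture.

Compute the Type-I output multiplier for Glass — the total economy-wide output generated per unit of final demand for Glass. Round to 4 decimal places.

I − A =
  [   0.65    -0.45    -0.20]
  [  -0.40     0.80    -0.40]
  [  -0.15    -0.20     0.75]
Cofactors of I−A, C_ij = (−1)^(i+j)·(minor ij) (rows/columns in the sector order above):
  C_11 = (0.80)(0.75) − (-0.40)(-0.20) = 0.5200
  C_12 = −[(-0.40)(0.75) − (-0.40)(-0.15)] = 0.3600
  C_13 = (-0.40)(-0.20) − (0.80)(-0.15) = 0.2000
  C_21 = −[(-0.45)(0.75) − (-0.20)(-0.20)] = 0.3775
  C_22 = (0.65)(0.75) − (-0.20)(-0.15) = 0.4575
  C_23 = −[(0.65)(-0.20) − (-0.45)(-0.15)] = 0.1975
  C_31 = (-0.45)(-0.40) − (-0.20)(0.80) = 0.3400
  C_32 = −[(0.65)(-0.40) − (-0.20)(-0.40)] = 0.3400
  C_33 = (0.65)(0.80) − (-0.45)(-0.40) = 0.3400
det(I−A) = Σ_j (I−A)_1j·C_1j = (0.65)(0.5200) + (-0.45)(0.3600) + (-0.20)(0.2000) = 0.1360
adj(I−A) = Cᵀ =
  [ 0.5200   0.3775   0.3400]
  [ 0.3600   0.4575   0.3400]
  [ 0.2000   0.1975   0.3400]
(I − A)⁻¹ = adj(I−A) / det(I−A) ≈
  [   3.82353     2.77574     2.50000]
  [   2.64706     3.36397     2.50000]
  [   1.47059     1.45221     2.50000]
The output multiplier for sector j is the column-j sum of the Leontief inverse (I − A)⁻¹ = adj(I−A) / det(I−A).
Column G of adj(I−A): (0.3775, 0.4575, 0.1975); det(I−A) = 0.1360.
m_G = (0.3775 + 0.4575 + 0.1975) / 0.1360 = 1.0325 / 0.1360 ≈ 7.5919.

m_G = 7.5919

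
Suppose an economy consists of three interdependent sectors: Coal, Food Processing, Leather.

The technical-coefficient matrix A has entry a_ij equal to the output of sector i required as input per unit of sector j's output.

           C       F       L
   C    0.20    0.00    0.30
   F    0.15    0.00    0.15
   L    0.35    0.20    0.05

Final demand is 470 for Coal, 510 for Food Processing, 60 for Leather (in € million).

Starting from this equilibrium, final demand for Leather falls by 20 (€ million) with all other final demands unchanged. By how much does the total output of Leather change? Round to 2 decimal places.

Δx_L = -25.72

I − A =
  [   0.80     0.00    -0.30]
  [  -0.15     1.00    -0.15]
  [  -0.35    -0.20     0.95]
Cofactors of I−A, C_ij = (−1)^(i+j)·(minor ij) (rows/columns in the sector order above):
  C_11 = (1.00)(0.95) − (-0.15)(-0.20) = 0.9200
  C_12 = −[(-0.15)(0.95) − (-0.15)(-0.35)] = 0.1950
  C_13 = (-0.15)(-0.20) − (1.00)(-0.35) = 0.3800
  C_21 = −[(0.00)(0.95) − (-0.30)(-0.20)] = 0.0600
  C_22 = (0.80)(0.95) − (-0.30)(-0.35) = 0.6550
  C_23 = −[(0.80)(-0.20) − (0.00)(-0.35)] = 0.1600
  C_31 = (0.00)(-0.15) − (-0.30)(1.00) = 0.3000
  C_32 = −[(0.80)(-0.15) − (-0.30)(-0.15)] = 0.1650
  C_33 = (0.80)(1.00) − (0.00)(-0.15) = 0.8000
det(I−A) = Σ_j (I−A)_1j·C_1j = (0.80)(0.9200) + (0.00)(0.1950) + (-0.30)(0.3800) = 0.6220
adj(I−A) = Cᵀ =
  [ 0.9200   0.0600   0.3000]
  [ 0.1950   0.6550   0.1650]
  [ 0.3800   0.1600   0.8000]
(I − A)⁻¹ = adj(I−A) / det(I−A) ≈
  [   1.4791     0.0965     0.4823]
  [   0.3135     1.0531     0.2653]
  [   0.6109     0.2572     1.2862]
Δx = (I − A)⁻¹ Δd with Δd having -20 in the Leather component and 0 elsewhere.
So Δx_L = L_LL · (-20), where L_LL = adj(I−A)_LL / det(I−A) = 0.8000 / 0.6220.
Δx_L = 0.8000 × (-20) / 0.6220 = -16.00 / 0.6220 ≈ -25.72.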